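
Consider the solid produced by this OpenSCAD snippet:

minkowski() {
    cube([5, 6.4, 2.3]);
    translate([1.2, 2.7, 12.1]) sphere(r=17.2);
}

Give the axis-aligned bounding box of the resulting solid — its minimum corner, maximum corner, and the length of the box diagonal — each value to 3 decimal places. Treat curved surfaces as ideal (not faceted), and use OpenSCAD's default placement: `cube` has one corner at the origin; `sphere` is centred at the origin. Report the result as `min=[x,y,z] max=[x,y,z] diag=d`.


A = translate([1.2, 2.7, 12.1]) sphere(r=17.2) → bbox [-16,-14.5,-5.1] .. [18.4,19.9,29.3]
B = cube([5, 6.4, 2.3]) → bbox [0,0,0] .. [5,6.4,2.3]
lo = A.lo+B.lo = [-16+0, -14.5+0, -5.1+0] = [-16.000,-14.500,-5.100]
hi = A.hi+B.hi = [18.4+5, 19.9+6.4, 29.3+2.3] = [23.400,26.300,31.600]
diag = √(39.4²+40.8²+36.7²) = √4563.89 = 67.557

min=[-16.000,-14.500,-5.100] max=[23.400,26.300,31.600] diag=67.557


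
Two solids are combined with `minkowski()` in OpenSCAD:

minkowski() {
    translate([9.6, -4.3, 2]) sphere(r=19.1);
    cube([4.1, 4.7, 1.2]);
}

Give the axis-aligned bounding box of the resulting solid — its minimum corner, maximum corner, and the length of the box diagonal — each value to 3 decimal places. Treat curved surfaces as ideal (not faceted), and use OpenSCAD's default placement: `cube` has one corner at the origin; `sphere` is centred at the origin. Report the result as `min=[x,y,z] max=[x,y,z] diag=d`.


min=[-9.500,-23.400,-17.100] max=[32.800,19.500,22.300] diag=71.987

A = translate([9.6, -4.3, 2]) sphere(r=19.1) → bbox [-9.5,-23.4,-17.1] .. [28.7,14.8,21.1]
B = cube([4.1, 4.7, 1.2]) → bbox [0,0,0] .. [4.1,4.7,1.2]
lo = A.lo+B.lo = [-9.5+0, -23.4+0, -17.1+0] = [-9.500,-23.400,-17.100]
hi = A.hi+B.hi = [28.7+4.1, 14.8+4.7, 21.1+1.2] = [32.800,19.500,22.300]
diag = √(42.3²+42.9²+39.4²) = √5182.06 = 71.987


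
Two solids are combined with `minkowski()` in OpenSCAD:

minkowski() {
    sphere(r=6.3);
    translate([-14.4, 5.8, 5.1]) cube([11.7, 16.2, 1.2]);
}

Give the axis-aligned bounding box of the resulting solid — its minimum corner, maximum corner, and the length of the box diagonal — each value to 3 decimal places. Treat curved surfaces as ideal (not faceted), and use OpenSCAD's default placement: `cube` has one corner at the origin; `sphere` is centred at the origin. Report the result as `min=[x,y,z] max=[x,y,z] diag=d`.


min=[-20.700,-0.500,-1.200] max=[3.600,28.300,12.600] diag=40.129

A = translate([-14.4, 5.8, 5.1]) cube([11.7, 16.2, 1.2]) → bbox [-14.4,5.8,5.1] .. [-2.7,22,6.3]
B = sphere(r=6.3) → bbox [-6.3,-6.3,-6.3] .. [6.3,6.3,6.3]
lo = A.lo+B.lo = [-14.4-6.3, 5.8-6.3, 5.1-6.3] = [-20.700,-0.500,-1.200]
hi = A.hi+B.hi = [-2.7+6.3, 22+6.3, 6.3+6.3] = [3.600,28.300,12.600]
diag = √(24.3²+28.8²+13.8²) = √1610.37 = 40.129


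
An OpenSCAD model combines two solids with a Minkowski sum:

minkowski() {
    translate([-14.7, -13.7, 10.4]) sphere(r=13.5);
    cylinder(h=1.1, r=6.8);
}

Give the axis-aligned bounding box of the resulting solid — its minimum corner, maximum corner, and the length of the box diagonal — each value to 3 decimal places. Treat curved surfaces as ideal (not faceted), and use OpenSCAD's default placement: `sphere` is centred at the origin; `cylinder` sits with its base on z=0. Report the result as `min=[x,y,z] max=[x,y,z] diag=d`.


A = translate([-14.7, -13.7, 10.4]) sphere(r=13.5) → bbox [-28.2,-27.2,-3.1] .. [-1.2,-0.2,23.9]
B = cylinder(h=1.1, r=6.8) → bbox [-6.8,-6.8,0] .. [6.8,6.8,1.1]
lo = A.lo+B.lo = [-28.2-6.8, -27.2-6.8, -3.1+0] = [-35.000,-34.000,-3.100]
hi = A.hi+B.hi = [-1.2+6.8, -0.2+6.8, 23.9+1.1] = [5.600,6.600,25.000]
diag = √(40.6²+40.6²+28.1²) = √4086.33 = 63.924

min=[-35.000,-34.000,-3.100] max=[5.600,6.600,25.000] diag=63.924


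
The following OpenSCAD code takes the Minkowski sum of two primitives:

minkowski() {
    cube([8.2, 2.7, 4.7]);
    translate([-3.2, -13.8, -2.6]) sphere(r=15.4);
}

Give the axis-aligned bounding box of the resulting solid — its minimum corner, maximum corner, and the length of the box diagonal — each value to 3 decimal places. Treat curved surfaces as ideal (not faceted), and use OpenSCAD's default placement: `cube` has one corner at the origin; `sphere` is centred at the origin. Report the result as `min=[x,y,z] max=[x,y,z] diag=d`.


A = translate([-3.2, -13.8, -2.6]) sphere(r=15.4) → bbox [-18.6,-29.2,-18] .. [12.2,1.6,12.8]
B = cube([8.2, 2.7, 4.7]) → bbox [0,0,0] .. [8.2,2.7,4.7]
lo = A.lo+B.lo = [-18.6+0, -29.2+0, -18+0] = [-18.600,-29.200,-18.000]
hi = A.hi+B.hi = [12.2+8.2, 1.6+2.7, 12.8+4.7] = [20.400,4.300,17.500]
diag = √(39²+33.5²+35.5²) = √3903.5 = 62.478

min=[-18.600,-29.200,-18.000] max=[20.400,4.300,17.500] diag=62.478


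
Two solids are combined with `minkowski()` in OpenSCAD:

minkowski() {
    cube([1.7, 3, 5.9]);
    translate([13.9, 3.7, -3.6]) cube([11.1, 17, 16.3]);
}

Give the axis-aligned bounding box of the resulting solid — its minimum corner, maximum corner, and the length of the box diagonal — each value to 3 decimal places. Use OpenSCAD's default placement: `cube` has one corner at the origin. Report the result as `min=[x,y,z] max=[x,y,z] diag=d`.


A = translate([13.9, 3.7, -3.6]) cube([11.1, 17, 16.3]) → bbox [13.9,3.7,-3.6] .. [25,20.7,12.7]
B = cube([1.7, 3, 5.9]) → bbox [0,0,0] .. [1.7,3,5.9]
lo = A.lo+B.lo = [13.9+0, 3.7+0, -3.6+0] = [13.900,3.700,-3.600]
hi = A.hi+B.hi = [25+1.7, 20.7+3, 12.7+5.9] = [26.700,23.700,18.600]
diag = √(12.8²+20²+22.2²) = √1056.68 = 32.507

min=[13.900,3.700,-3.600] max=[26.700,23.700,18.600] diag=32.507


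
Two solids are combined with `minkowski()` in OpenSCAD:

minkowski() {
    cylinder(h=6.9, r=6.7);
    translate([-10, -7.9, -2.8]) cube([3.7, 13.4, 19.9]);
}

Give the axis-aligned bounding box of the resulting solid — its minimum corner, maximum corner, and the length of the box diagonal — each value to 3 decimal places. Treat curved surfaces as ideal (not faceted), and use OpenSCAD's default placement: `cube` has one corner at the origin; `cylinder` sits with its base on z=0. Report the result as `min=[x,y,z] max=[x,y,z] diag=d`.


A = translate([-10, -7.9, -2.8]) cube([3.7, 13.4, 19.9]) → bbox [-10,-7.9,-2.8] .. [-6.3,5.5,17.1]
B = cylinder(h=6.9, r=6.7) → bbox [-6.7,-6.7,0] .. [6.7,6.7,6.9]
lo = A.lo+B.lo = [-10-6.7, -7.9-6.7, -2.8+0] = [-16.700,-14.600,-2.800]
hi = A.hi+B.hi = [-6.3+6.7, 5.5+6.7, 17.1+6.9] = [0.400,12.200,24.000]
diag = √(17.1²+26.8²+26.8²) = √1728.89 = 41.580

min=[-16.700,-14.600,-2.800] max=[0.400,12.200,24.000] diag=41.580


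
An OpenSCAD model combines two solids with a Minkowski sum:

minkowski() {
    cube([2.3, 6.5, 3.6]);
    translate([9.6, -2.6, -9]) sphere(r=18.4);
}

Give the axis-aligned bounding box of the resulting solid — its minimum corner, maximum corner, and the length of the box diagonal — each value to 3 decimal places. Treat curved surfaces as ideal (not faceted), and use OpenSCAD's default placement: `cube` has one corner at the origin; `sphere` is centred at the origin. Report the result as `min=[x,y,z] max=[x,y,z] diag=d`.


A = translate([9.6, -2.6, -9]) sphere(r=18.4) → bbox [-8.8,-21,-27.4] .. [28,15.8,9.4]
B = cube([2.3, 6.5, 3.6]) → bbox [0,0,0] .. [2.3,6.5,3.6]
lo = A.lo+B.lo = [-8.8+0, -21+0, -27.4+0] = [-8.800,-21.000,-27.400]
hi = A.hi+B.hi = [28+2.3, 15.8+6.5, 9.4+3.6] = [30.300,22.300,13.000]
diag = √(39.1²+43.3²+40.4²) = √5035.86 = 70.964

min=[-8.800,-21.000,-27.400] max=[30.300,22.300,13.000] diag=70.964


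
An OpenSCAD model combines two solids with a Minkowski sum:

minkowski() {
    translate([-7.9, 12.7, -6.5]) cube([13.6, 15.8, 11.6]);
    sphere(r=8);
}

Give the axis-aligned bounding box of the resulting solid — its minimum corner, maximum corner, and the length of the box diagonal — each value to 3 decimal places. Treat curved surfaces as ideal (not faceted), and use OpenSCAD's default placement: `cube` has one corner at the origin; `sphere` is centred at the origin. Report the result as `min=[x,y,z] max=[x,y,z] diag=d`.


A = translate([-7.9, 12.7, -6.5]) cube([13.6, 15.8, 11.6]) → bbox [-7.9,12.7,-6.5] .. [5.7,28.5,5.1]
B = sphere(r=8) → bbox [-8,-8,-8] .. [8,8,8]
lo = A.lo+B.lo = [-7.9-8, 12.7-8, -6.5-8] = [-15.900,4.700,-14.500]
hi = A.hi+B.hi = [5.7+8, 28.5+8, 5.1+8] = [13.700,36.500,13.100]
diag = √(29.6²+31.8²+27.6²) = √2649.16 = 51.470

min=[-15.900,4.700,-14.500] max=[13.700,36.500,13.100] diag=51.470


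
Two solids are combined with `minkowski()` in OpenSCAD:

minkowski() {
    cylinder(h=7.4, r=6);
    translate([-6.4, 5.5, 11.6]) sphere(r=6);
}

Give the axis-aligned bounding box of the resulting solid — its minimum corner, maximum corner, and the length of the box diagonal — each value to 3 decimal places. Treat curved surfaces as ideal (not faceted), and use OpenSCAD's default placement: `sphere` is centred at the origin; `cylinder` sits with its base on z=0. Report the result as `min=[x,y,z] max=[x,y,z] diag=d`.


A = translate([-6.4, 5.5, 11.6]) sphere(r=6) → bbox [-12.4,-0.5,5.6] .. [-0.4,11.5,17.6]
B = cylinder(h=7.4, r=6) → bbox [-6,-6,0] .. [6,6,7.4]
lo = A.lo+B.lo = [-12.4-6, -0.5-6, 5.6+0] = [-18.400,-6.500,5.600]
hi = A.hi+B.hi = [-0.4+6, 11.5+6, 17.6+7.4] = [5.600,17.500,25.000]
diag = √(24²+24²+19.4²) = √1528.36 = 39.094

min=[-18.400,-6.500,5.600] max=[5.600,17.500,25.000] diag=39.094


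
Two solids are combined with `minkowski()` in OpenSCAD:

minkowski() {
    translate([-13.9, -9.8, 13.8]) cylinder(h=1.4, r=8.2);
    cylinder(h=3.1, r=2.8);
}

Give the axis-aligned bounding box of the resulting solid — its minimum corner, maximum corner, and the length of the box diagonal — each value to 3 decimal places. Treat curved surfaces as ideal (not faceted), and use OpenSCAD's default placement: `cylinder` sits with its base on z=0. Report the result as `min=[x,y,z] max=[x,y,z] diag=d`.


min=[-24.900,-20.800,13.800] max=[-2.900,1.200,18.300] diag=31.436

A = translate([-13.9, -9.8, 13.8]) cylinder(h=1.4, r=8.2) → bbox [-22.1,-18,13.8] .. [-5.7,-1.6,15.2]
B = cylinder(h=3.1, r=2.8) → bbox [-2.8,-2.8,0] .. [2.8,2.8,3.1]
lo = A.lo+B.lo = [-22.1-2.8, -18-2.8, 13.8+0] = [-24.900,-20.800,13.800]
hi = A.hi+B.hi = [-5.7+2.8, -1.6+2.8, 15.2+3.1] = [-2.900,1.200,18.300]
diag = √(22²+22²+4.5²) = √988.25 = 31.436


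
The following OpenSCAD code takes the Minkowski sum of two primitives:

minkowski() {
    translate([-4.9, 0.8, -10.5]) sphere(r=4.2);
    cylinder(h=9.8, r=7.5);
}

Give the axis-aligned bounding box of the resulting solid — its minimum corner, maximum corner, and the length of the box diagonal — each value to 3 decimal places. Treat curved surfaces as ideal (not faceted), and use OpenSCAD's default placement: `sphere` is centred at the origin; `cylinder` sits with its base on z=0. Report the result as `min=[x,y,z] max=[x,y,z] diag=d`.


min=[-16.600,-10.900,-14.700] max=[6.800,12.500,3.500] diag=37.767

A = translate([-4.9, 0.8, -10.5]) sphere(r=4.2) → bbox [-9.1,-3.4,-14.7] .. [-0.7,5,-6.3]
B = cylinder(h=9.8, r=7.5) → bbox [-7.5,-7.5,0] .. [7.5,7.5,9.8]
lo = A.lo+B.lo = [-9.1-7.5, -3.4-7.5, -14.7+0] = [-16.600,-10.900,-14.700]
hi = A.hi+B.hi = [-0.7+7.5, 5+7.5, -6.3+9.8] = [6.800,12.500,3.500]
diag = √(23.4²+23.4²+18.2²) = √1426.36 = 37.767


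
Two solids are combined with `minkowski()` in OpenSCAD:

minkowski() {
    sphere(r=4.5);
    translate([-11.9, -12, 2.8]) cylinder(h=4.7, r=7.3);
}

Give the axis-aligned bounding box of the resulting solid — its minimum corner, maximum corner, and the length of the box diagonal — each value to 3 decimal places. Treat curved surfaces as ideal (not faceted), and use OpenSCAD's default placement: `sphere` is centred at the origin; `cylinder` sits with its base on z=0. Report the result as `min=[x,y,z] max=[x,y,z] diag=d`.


min=[-23.700,-23.800,-1.700] max=[-0.100,-0.200,12.000] diag=36.078

A = translate([-11.9, -12, 2.8]) cylinder(h=4.7, r=7.3) → bbox [-19.2,-19.3,2.8] .. [-4.6,-4.7,7.5]
B = sphere(r=4.5) → bbox [-4.5,-4.5,-4.5] .. [4.5,4.5,4.5]
lo = A.lo+B.lo = [-19.2-4.5, -19.3-4.5, 2.8-4.5] = [-23.700,-23.800,-1.700]
hi = A.hi+B.hi = [-4.6+4.5, -4.7+4.5, 7.5+4.5] = [-0.100,-0.200,12.000]
diag = √(23.6²+23.6²+13.7²) = √1301.61 = 36.078


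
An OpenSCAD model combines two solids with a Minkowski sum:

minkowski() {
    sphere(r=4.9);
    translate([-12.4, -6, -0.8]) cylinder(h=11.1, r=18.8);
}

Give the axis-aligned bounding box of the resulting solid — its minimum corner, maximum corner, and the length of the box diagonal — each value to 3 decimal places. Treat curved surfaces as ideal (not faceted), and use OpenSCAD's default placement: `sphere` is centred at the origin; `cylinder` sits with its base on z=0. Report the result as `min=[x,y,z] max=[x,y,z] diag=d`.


min=[-36.100,-29.700,-5.700] max=[11.300,17.700,15.200] diag=70.216

A = translate([-12.4, -6, -0.8]) cylinder(h=11.1, r=18.8) → bbox [-31.2,-24.8,-0.8] .. [6.4,12.8,10.3]
B = sphere(r=4.9) → bbox [-4.9,-4.9,-4.9] .. [4.9,4.9,4.9]
lo = A.lo+B.lo = [-31.2-4.9, -24.8-4.9, -0.8-4.9] = [-36.100,-29.700,-5.700]
hi = A.hi+B.hi = [6.4+4.9, 12.8+4.9, 10.3+4.9] = [11.300,17.700,15.200]
diag = √(47.4²+47.4²+20.9²) = √4930.33 = 70.216


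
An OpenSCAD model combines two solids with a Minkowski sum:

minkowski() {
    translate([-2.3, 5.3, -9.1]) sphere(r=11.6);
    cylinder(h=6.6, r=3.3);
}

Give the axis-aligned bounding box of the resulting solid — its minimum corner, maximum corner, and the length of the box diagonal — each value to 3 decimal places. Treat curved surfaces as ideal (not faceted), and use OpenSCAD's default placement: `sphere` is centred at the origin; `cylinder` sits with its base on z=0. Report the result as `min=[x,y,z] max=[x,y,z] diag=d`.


min=[-17.200,-9.600,-20.700] max=[12.600,20.200,9.100] diag=51.615

A = translate([-2.3, 5.3, -9.1]) sphere(r=11.6) → bbox [-13.9,-6.3,-20.7] .. [9.3,16.9,2.5]
B = cylinder(h=6.6, r=3.3) → bbox [-3.3,-3.3,0] .. [3.3,3.3,6.6]
lo = A.lo+B.lo = [-13.9-3.3, -6.3-3.3, -20.7+0] = [-17.200,-9.600,-20.700]
hi = A.hi+B.hi = [9.3+3.3, 16.9+3.3, 2.5+6.6] = [12.600,20.200,9.100]
diag = √(29.8²+29.8²+29.8²) = √2664.12 = 51.615


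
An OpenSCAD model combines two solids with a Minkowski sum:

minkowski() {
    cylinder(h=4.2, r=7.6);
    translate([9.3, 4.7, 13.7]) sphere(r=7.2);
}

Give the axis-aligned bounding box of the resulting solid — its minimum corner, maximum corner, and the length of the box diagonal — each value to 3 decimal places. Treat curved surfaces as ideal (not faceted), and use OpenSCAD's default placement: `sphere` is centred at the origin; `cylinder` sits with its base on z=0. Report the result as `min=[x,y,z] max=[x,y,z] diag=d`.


min=[-5.500,-10.100,6.500] max=[24.100,19.500,25.100] diag=45.807

A = translate([9.3, 4.7, 13.7]) sphere(r=7.2) → bbox [2.1,-2.5,6.5] .. [16.5,11.9,20.9]
B = cylinder(h=4.2, r=7.6) → bbox [-7.6,-7.6,0] .. [7.6,7.6,4.2]
lo = A.lo+B.lo = [2.1-7.6, -2.5-7.6, 6.5+0] = [-5.500,-10.100,6.500]
hi = A.hi+B.hi = [16.5+7.6, 11.9+7.6, 20.9+4.2] = [24.100,19.500,25.100]
diag = √(29.6²+29.6²+18.6²) = √2098.28 = 45.807


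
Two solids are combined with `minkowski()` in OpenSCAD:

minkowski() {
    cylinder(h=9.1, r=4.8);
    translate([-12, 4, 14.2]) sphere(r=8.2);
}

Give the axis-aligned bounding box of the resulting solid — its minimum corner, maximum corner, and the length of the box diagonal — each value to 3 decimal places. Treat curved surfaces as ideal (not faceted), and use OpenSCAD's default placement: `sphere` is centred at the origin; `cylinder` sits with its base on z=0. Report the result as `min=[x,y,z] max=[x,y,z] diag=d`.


min=[-25.000,-9.000,6.000] max=[1.000,17.000,31.500] diag=44.747

A = translate([-12, 4, 14.2]) sphere(r=8.2) → bbox [-20.2,-4.2,6] .. [-3.8,12.2,22.4]
B = cylinder(h=9.1, r=4.8) → bbox [-4.8,-4.8,0] .. [4.8,4.8,9.1]
lo = A.lo+B.lo = [-20.2-4.8, -4.2-4.8, 6+0] = [-25.000,-9.000,6.000]
hi = A.hi+B.hi = [-3.8+4.8, 12.2+4.8, 22.4+9.1] = [1.000,17.000,31.500]
diag = √(26²+26²+25.5²) = √2002.25 = 44.747


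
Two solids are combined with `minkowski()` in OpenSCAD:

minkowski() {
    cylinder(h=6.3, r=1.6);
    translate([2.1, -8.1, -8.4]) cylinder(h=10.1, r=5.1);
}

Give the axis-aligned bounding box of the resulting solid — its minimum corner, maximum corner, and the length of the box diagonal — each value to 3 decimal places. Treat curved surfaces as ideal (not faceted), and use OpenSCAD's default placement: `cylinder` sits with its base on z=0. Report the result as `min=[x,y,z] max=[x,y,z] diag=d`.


min=[-4.600,-14.800,-8.400] max=[8.800,-1.400,8.000] diag=25.062

A = translate([2.1, -8.1, -8.4]) cylinder(h=10.1, r=5.1) → bbox [-3,-13.2,-8.4] .. [7.2,-3,1.7]
B = cylinder(h=6.3, r=1.6) → bbox [-1.6,-1.6,0] .. [1.6,1.6,6.3]
lo = A.lo+B.lo = [-3-1.6, -13.2-1.6, -8.4+0] = [-4.600,-14.800,-8.400]
hi = A.hi+B.hi = [7.2+1.6, -3+1.6, 1.7+6.3] = [8.800,-1.400,8.000]
diag = √(13.4²+13.4²+16.4²) = √628.08 = 25.062


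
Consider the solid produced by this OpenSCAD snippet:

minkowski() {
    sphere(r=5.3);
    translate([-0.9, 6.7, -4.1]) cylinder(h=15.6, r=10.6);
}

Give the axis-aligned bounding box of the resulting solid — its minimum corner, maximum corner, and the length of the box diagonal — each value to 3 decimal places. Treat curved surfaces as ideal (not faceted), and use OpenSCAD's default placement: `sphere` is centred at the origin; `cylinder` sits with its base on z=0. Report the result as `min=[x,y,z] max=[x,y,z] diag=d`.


A = translate([-0.9, 6.7, -4.1]) cylinder(h=15.6, r=10.6) → bbox [-11.5,-3.9,-4.1] .. [9.7,17.3,11.5]
B = sphere(r=5.3) → bbox [-5.3,-5.3,-5.3] .. [5.3,5.3,5.3]
lo = A.lo+B.lo = [-11.5-5.3, -3.9-5.3, -4.1-5.3] = [-16.800,-9.200,-9.400]
hi = A.hi+B.hi = [9.7+5.3, 17.3+5.3, 11.5+5.3] = [15.000,22.600,16.800]
diag = √(31.8²+31.8²+26.2²) = √2708.92 = 52.047

min=[-16.800,-9.200,-9.400] max=[15.000,22.600,16.800] diag=52.047


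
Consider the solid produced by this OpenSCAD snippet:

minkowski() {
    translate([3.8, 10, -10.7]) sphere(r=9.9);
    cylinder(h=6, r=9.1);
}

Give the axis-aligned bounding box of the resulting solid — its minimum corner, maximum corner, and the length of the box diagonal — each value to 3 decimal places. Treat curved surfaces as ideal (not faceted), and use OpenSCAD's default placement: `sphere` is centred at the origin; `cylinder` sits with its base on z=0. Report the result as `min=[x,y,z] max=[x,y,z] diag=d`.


A = translate([3.8, 10, -10.7]) sphere(r=9.9) → bbox [-6.1,0.1,-20.6] .. [13.7,19.9,-0.8]
B = cylinder(h=6, r=9.1) → bbox [-9.1,-9.1,0] .. [9.1,9.1,6]
lo = A.lo+B.lo = [-6.1-9.1, 0.1-9.1, -20.6+0] = [-15.200,-9.000,-20.600]
hi = A.hi+B.hi = [13.7+9.1, 19.9+9.1, -0.8+6] = [22.800,29.000,5.200]
diag = √(38²+38²+25.8²) = √3553.64 = 59.612

min=[-15.200,-9.000,-20.600] max=[22.800,29.000,5.200] diag=59.612


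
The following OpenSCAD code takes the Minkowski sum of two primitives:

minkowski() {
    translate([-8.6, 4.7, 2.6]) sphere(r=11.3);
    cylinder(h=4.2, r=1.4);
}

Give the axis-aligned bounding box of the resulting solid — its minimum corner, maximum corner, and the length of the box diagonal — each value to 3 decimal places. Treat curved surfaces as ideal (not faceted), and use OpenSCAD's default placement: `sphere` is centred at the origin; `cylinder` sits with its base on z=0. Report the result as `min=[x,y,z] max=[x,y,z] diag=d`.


min=[-21.300,-8.000,-8.700] max=[4.100,17.400,18.100] diag=44.817

A = translate([-8.6, 4.7, 2.6]) sphere(r=11.3) → bbox [-19.9,-6.6,-8.7] .. [2.7,16,13.9]
B = cylinder(h=4.2, r=1.4) → bbox [-1.4,-1.4,0] .. [1.4,1.4,4.2]
lo = A.lo+B.lo = [-19.9-1.4, -6.6-1.4, -8.7+0] = [-21.300,-8.000,-8.700]
hi = A.hi+B.hi = [2.7+1.4, 16+1.4, 13.9+4.2] = [4.100,17.400,18.100]
diag = √(25.4²+25.4²+26.8²) = √2008.56 = 44.817


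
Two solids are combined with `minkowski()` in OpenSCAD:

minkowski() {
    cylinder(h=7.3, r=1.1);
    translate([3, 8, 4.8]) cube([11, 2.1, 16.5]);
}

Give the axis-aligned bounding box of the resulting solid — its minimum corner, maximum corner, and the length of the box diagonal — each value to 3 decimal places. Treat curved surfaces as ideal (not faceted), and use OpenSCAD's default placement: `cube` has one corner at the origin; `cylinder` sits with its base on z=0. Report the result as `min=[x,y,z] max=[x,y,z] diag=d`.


A = translate([3, 8, 4.8]) cube([11, 2.1, 16.5]) → bbox [3,8,4.8] .. [14,10.1,21.3]
B = cylinder(h=7.3, r=1.1) → bbox [-1.1,-1.1,0] .. [1.1,1.1,7.3]
lo = A.lo+B.lo = [3-1.1, 8-1.1, 4.8+0] = [1.900,6.900,4.800]
hi = A.hi+B.hi = [14+1.1, 10.1+1.1, 21.3+7.3] = [15.100,11.200,28.600]
diag = √(13.2²+4.3²+23.8²) = √759.17 = 27.553

min=[1.900,6.900,4.800] max=[15.100,11.200,28.600] diag=27.553


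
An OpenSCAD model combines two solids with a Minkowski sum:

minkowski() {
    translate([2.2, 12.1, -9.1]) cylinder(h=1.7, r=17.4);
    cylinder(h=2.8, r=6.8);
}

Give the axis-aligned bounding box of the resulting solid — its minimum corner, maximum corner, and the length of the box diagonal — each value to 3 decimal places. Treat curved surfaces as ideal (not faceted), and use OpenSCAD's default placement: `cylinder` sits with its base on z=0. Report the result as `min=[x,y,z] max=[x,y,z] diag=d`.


A = translate([2.2, 12.1, -9.1]) cylinder(h=1.7, r=17.4) → bbox [-15.2,-5.3,-9.1] .. [19.6,29.5,-7.4]
B = cylinder(h=2.8, r=6.8) → bbox [-6.8,-6.8,0] .. [6.8,6.8,2.8]
lo = A.lo+B.lo = [-15.2-6.8, -5.3-6.8, -9.1+0] = [-22.000,-12.100,-9.100]
hi = A.hi+B.hi = [19.6+6.8, 29.5+6.8, -7.4+2.8] = [26.400,36.300,-4.600]
diag = √(48.4²+48.4²+4.5²) = √4705.37 = 68.596

min=[-22.000,-12.100,-9.100] max=[26.400,36.300,-4.600] diag=68.596


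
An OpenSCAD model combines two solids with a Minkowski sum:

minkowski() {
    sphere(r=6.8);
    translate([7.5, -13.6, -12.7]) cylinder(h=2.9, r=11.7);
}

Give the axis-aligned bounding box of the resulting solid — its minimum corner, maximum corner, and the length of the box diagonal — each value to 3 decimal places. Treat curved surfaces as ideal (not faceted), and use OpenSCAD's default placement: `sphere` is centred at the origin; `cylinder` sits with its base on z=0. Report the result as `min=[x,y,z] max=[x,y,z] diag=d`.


min=[-11.000,-32.100,-19.500] max=[26.000,4.900,-3.000] diag=54.866

A = translate([7.5, -13.6, -12.7]) cylinder(h=2.9, r=11.7) → bbox [-4.2,-25.3,-12.7] .. [19.2,-1.9,-9.8]
B = sphere(r=6.8) → bbox [-6.8,-6.8,-6.8] .. [6.8,6.8,6.8]
lo = A.lo+B.lo = [-4.2-6.8, -25.3-6.8, -12.7-6.8] = [-11.000,-32.100,-19.500]
hi = A.hi+B.hi = [19.2+6.8, -1.9+6.8, -9.8+6.8] = [26.000,4.900,-3.000]
diag = √(37²+37²+16.5²) = √3010.25 = 54.866


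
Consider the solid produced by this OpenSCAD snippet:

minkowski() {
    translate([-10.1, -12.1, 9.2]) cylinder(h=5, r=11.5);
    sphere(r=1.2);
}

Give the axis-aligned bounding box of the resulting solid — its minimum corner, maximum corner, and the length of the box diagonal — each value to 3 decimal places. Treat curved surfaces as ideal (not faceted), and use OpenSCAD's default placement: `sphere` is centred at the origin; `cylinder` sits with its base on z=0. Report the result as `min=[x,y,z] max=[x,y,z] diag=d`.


min=[-22.800,-24.800,8.000] max=[2.600,0.600,15.400] diag=36.675

A = translate([-10.1, -12.1, 9.2]) cylinder(h=5, r=11.5) → bbox [-21.6,-23.6,9.2] .. [1.4,-0.6,14.2]
B = sphere(r=1.2) → bbox [-1.2,-1.2,-1.2] .. [1.2,1.2,1.2]
lo = A.lo+B.lo = [-21.6-1.2, -23.6-1.2, 9.2-1.2] = [-22.800,-24.800,8.000]
hi = A.hi+B.hi = [1.4+1.2, -0.6+1.2, 14.2+1.2] = [2.600,0.600,15.400]
diag = √(25.4²+25.4²+7.4²) = √1345.08 = 36.675


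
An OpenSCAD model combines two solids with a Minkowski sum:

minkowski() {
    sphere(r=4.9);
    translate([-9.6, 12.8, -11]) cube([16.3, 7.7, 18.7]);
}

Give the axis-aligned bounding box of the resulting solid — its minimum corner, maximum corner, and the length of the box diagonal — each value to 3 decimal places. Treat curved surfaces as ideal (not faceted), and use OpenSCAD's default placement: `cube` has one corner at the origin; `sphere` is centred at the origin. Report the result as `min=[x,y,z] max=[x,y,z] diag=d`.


A = translate([-9.6, 12.8, -11]) cube([16.3, 7.7, 18.7]) → bbox [-9.6,12.8,-11] .. [6.7,20.5,7.7]
B = sphere(r=4.9) → bbox [-4.9,-4.9,-4.9] .. [4.9,4.9,4.9]
lo = A.lo+B.lo = [-9.6-4.9, 12.8-4.9, -11-4.9] = [-14.500,7.900,-15.900]
hi = A.hi+B.hi = [6.7+4.9, 20.5+4.9, 7.7+4.9] = [11.600,25.400,12.600]
diag = √(26.1²+17.5²+28.5²) = √1799.71 = 42.423

min=[-14.500,7.900,-15.900] max=[11.600,25.400,12.600] diag=42.423


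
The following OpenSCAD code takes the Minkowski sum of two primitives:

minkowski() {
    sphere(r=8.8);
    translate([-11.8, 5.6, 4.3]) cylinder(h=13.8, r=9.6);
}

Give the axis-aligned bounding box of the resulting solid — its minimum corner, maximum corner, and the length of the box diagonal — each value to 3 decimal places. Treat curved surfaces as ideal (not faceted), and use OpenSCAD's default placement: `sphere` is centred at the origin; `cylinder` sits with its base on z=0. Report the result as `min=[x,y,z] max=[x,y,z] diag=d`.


min=[-30.200,-12.800,-4.500] max=[6.600,24.000,26.900] diag=60.782

A = translate([-11.8, 5.6, 4.3]) cylinder(h=13.8, r=9.6) → bbox [-21.4,-4,4.3] .. [-2.2,15.2,18.1]
B = sphere(r=8.8) → bbox [-8.8,-8.8,-8.8] .. [8.8,8.8,8.8]
lo = A.lo+B.lo = [-21.4-8.8, -4-8.8, 4.3-8.8] = [-30.200,-12.800,-4.500]
hi = A.hi+B.hi = [-2.2+8.8, 15.2+8.8, 18.1+8.8] = [6.600,24.000,26.900]
diag = √(36.8²+36.8²+31.4²) = √3694.44 = 60.782


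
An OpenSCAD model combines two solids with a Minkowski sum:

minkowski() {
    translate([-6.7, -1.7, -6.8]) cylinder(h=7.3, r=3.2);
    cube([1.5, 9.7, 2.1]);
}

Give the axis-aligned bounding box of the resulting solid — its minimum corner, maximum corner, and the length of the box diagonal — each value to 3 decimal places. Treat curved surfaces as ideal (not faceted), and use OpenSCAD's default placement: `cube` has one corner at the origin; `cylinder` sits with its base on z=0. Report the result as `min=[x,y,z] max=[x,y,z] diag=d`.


A = translate([-6.7, -1.7, -6.8]) cylinder(h=7.3, r=3.2) → bbox [-9.9,-4.9,-6.8] .. [-3.5,1.5,0.5]
B = cube([1.5, 9.7, 2.1]) → bbox [0,0,0] .. [1.5,9.7,2.1]
lo = A.lo+B.lo = [-9.9+0, -4.9+0, -6.8+0] = [-9.900,-4.900,-6.800]
hi = A.hi+B.hi = [-3.5+1.5, 1.5+9.7, 0.5+2.1] = [-2.000,11.200,2.600]
diag = √(7.9²+16.1²+9.4²) = √409.98 = 20.248

min=[-9.900,-4.900,-6.800] max=[-2.000,11.200,2.600] diag=20.248


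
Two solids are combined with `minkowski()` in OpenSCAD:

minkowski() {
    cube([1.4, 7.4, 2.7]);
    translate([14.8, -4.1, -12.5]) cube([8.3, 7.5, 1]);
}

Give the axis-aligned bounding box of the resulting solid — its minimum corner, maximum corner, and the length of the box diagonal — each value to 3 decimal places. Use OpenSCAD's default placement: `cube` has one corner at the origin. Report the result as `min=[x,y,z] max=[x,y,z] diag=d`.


A = translate([14.8, -4.1, -12.5]) cube([8.3, 7.5, 1]) → bbox [14.8,-4.1,-12.5] .. [23.1,3.4,-11.5]
B = cube([1.4, 7.4, 2.7]) → bbox [0,0,0] .. [1.4,7.4,2.7]
lo = A.lo+B.lo = [14.8+0, -4.1+0, -12.5+0] = [14.800,-4.100,-12.500]
hi = A.hi+B.hi = [23.1+1.4, 3.4+7.4, -11.5+2.7] = [24.500,10.800,-8.800]
diag = √(9.7²+14.9²+3.7²) = √329.79 = 18.160

min=[14.800,-4.100,-12.500] max=[24.500,10.800,-8.800] diag=18.160


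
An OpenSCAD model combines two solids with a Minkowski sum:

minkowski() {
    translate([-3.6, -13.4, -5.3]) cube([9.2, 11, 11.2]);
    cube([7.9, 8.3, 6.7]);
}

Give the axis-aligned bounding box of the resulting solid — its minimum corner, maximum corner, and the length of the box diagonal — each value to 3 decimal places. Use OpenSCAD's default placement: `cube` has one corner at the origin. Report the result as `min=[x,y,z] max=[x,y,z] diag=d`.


min=[-3.600,-13.400,-5.300] max=[13.500,5.900,12.600] diag=31.390

A = translate([-3.6, -13.4, -5.3]) cube([9.2, 11, 11.2]) → bbox [-3.6,-13.4,-5.3] .. [5.6,-2.4,5.9]
B = cube([7.9, 8.3, 6.7]) → bbox [0,0,0] .. [7.9,8.3,6.7]
lo = A.lo+B.lo = [-3.6+0, -13.4+0, -5.3+0] = [-3.600,-13.400,-5.300]
hi = A.hi+B.hi = [5.6+7.9, -2.4+8.3, 5.9+6.7] = [13.500,5.900,12.600]
diag = √(17.1²+19.3²+17.9²) = √985.31 = 31.390


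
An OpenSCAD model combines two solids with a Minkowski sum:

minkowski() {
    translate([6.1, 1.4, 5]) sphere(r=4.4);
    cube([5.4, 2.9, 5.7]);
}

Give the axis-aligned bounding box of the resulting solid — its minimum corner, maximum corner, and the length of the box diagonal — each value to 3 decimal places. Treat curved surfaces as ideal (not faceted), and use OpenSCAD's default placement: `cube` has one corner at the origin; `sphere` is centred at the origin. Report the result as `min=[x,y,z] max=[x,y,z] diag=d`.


A = translate([6.1, 1.4, 5]) sphere(r=4.4) → bbox [1.7,-3,0.6] .. [10.5,5.8,9.4]
B = cube([5.4, 2.9, 5.7]) → bbox [0,0,0] .. [5.4,2.9,5.7]
lo = A.lo+B.lo = [1.7+0, -3+0, 0.6+0] = [1.700,-3.000,0.600]
hi = A.hi+B.hi = [10.5+5.4, 5.8+2.9, 9.4+5.7] = [15.900,8.700,15.100]
diag = √(14.2²+11.7²+14.5²) = √548.78 = 23.426

min=[1.700,-3.000,0.600] max=[15.900,8.700,15.100] diag=23.426


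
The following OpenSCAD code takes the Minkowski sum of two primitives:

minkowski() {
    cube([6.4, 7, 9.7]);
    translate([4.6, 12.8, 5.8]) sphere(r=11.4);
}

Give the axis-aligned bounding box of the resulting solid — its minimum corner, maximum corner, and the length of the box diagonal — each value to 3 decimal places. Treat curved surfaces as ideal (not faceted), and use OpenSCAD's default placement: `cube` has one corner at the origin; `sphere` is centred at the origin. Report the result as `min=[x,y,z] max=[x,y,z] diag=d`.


min=[-6.800,1.400,-5.600] max=[22.400,31.200,26.900] diag=52.886

A = translate([4.6, 12.8, 5.8]) sphere(r=11.4) → bbox [-6.8,1.4,-5.6] .. [16,24.2,17.2]
B = cube([6.4, 7, 9.7]) → bbox [0,0,0] .. [6.4,7,9.7]
lo = A.lo+B.lo = [-6.8+0, 1.4+0, -5.6+0] = [-6.800,1.400,-5.600]
hi = A.hi+B.hi = [16+6.4, 24.2+7, 17.2+9.7] = [22.400,31.200,26.900]
diag = √(29.2²+29.8²+32.5²) = √2796.93 = 52.886


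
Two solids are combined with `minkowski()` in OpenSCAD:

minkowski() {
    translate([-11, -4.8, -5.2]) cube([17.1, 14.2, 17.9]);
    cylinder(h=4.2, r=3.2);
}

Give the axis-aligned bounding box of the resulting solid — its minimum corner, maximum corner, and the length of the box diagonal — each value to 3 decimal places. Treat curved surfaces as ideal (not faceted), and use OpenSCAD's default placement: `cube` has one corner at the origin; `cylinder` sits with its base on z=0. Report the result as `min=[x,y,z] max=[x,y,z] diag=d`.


min=[-14.200,-8.000,-5.200] max=[9.300,12.600,16.900] diag=38.276

A = translate([-11, -4.8, -5.2]) cube([17.1, 14.2, 17.9]) → bbox [-11,-4.8,-5.2] .. [6.1,9.4,12.7]
B = cylinder(h=4.2, r=3.2) → bbox [-3.2,-3.2,0] .. [3.2,3.2,4.2]
lo = A.lo+B.lo = [-11-3.2, -4.8-3.2, -5.2+0] = [-14.200,-8.000,-5.200]
hi = A.hi+B.hi = [6.1+3.2, 9.4+3.2, 12.7+4.2] = [9.300,12.600,16.900]
diag = √(23.5²+20.6²+22.1²) = √1465.02 = 38.276


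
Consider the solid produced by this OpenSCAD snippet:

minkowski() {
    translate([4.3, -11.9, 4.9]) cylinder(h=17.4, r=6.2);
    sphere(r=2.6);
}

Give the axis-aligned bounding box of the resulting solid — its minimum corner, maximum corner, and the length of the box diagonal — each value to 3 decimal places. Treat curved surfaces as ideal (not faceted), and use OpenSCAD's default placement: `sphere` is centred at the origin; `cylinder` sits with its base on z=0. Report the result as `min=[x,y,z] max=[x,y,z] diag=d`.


A = translate([4.3, -11.9, 4.9]) cylinder(h=17.4, r=6.2) → bbox [-1.9,-18.1,4.9] .. [10.5,-5.7,22.3]
B = sphere(r=2.6) → bbox [-2.6,-2.6,-2.6] .. [2.6,2.6,2.6]
lo = A.lo+B.lo = [-1.9-2.6, -18.1-2.6, 4.9-2.6] = [-4.500,-20.700,2.300]
hi = A.hi+B.hi = [10.5+2.6, -5.7+2.6, 22.3+2.6] = [13.100,-3.100,24.900]
diag = √(17.6²+17.6²+22.6²) = √1130.28 = 33.620

min=[-4.500,-20.700,2.300] max=[13.100,-3.100,24.900] diag=33.620


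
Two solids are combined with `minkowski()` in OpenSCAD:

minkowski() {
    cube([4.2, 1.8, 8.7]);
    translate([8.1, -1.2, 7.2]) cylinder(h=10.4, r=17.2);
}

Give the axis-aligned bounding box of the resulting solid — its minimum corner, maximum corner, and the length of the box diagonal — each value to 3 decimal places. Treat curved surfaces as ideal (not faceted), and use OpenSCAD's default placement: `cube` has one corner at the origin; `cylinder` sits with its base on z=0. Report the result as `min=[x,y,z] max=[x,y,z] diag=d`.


A = translate([8.1, -1.2, 7.2]) cylinder(h=10.4, r=17.2) → bbox [-9.1,-18.4,7.2] .. [25.3,16,17.6]
B = cube([4.2, 1.8, 8.7]) → bbox [0,0,0] .. [4.2,1.8,8.7]
lo = A.lo+B.lo = [-9.1+0, -18.4+0, 7.2+0] = [-9.100,-18.400,7.200]
hi = A.hi+B.hi = [25.3+4.2, 16+1.8, 17.6+8.7] = [29.500,17.800,26.300]
diag = √(38.6²+36.2²+19.1²) = √3165.21 = 56.260

min=[-9.100,-18.400,7.200] max=[29.500,17.800,26.300] diag=56.260


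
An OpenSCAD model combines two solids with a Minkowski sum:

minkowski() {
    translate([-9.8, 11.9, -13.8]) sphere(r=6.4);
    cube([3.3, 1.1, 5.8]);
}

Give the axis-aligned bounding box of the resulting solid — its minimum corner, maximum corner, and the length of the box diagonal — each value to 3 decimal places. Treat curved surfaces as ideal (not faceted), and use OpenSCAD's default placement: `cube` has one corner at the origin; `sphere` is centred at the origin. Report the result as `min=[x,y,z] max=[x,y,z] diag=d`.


min=[-16.200,5.500,-20.200] max=[-0.100,19.400,-1.600] diag=28.256

A = translate([-9.8, 11.9, -13.8]) sphere(r=6.4) → bbox [-16.2,5.5,-20.2] .. [-3.4,18.3,-7.4]
B = cube([3.3, 1.1, 5.8]) → bbox [0,0,0] .. [3.3,1.1,5.8]
lo = A.lo+B.lo = [-16.2+0, 5.5+0, -20.2+0] = [-16.200,5.500,-20.200]
hi = A.hi+B.hi = [-3.4+3.3, 18.3+1.1, -7.4+5.8] = [-0.100,19.400,-1.600]
diag = √(16.1²+13.9²+18.6²) = √798.38 = 28.256


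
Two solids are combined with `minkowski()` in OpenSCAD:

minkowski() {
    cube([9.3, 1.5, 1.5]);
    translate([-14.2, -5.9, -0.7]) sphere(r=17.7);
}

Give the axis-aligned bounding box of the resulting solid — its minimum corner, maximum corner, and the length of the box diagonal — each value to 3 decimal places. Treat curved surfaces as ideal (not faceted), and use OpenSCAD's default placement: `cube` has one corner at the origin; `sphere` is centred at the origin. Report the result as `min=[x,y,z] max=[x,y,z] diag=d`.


A = translate([-14.2, -5.9, -0.7]) sphere(r=17.7) → bbox [-31.9,-23.6,-18.4] .. [3.5,11.8,17]
B = cube([9.3, 1.5, 1.5]) → bbox [0,0,0] .. [9.3,1.5,1.5]
lo = A.lo+B.lo = [-31.9+0, -23.6+0, -18.4+0] = [-31.900,-23.600,-18.400]
hi = A.hi+B.hi = [3.5+9.3, 11.8+1.5, 17+1.5] = [12.800,13.300,18.500]
diag = √(44.7²+36.9²+36.9²) = √4721.31 = 68.712

min=[-31.900,-23.600,-18.400] max=[12.800,13.300,18.500] diag=68.712


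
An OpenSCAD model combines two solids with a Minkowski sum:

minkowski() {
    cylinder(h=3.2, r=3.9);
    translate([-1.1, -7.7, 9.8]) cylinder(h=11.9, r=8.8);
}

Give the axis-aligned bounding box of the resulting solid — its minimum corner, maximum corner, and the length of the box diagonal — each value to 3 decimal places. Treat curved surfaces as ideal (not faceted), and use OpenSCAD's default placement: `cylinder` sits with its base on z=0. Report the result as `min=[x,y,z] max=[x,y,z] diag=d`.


A = translate([-1.1, -7.7, 9.8]) cylinder(h=11.9, r=8.8) → bbox [-9.9,-16.5,9.8] .. [7.7,1.1,21.7]
B = cylinder(h=3.2, r=3.9) → bbox [-3.9,-3.9,0] .. [3.9,3.9,3.2]
lo = A.lo+B.lo = [-9.9-3.9, -16.5-3.9, 9.8+0] = [-13.800,-20.400,9.800]
hi = A.hi+B.hi = [7.7+3.9, 1.1+3.9, 21.7+3.2] = [11.600,5.000,24.900]
diag = √(25.4²+25.4²+15.1²) = √1518.33 = 38.966

min=[-13.800,-20.400,9.800] max=[11.600,5.000,24.900] diag=38.966


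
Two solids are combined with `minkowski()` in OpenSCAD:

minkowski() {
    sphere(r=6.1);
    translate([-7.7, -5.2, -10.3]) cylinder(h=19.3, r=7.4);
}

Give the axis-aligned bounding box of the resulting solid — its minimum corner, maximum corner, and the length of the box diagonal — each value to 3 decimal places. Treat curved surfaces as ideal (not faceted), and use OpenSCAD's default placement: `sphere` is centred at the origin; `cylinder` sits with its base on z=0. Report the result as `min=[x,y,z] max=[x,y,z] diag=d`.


A = translate([-7.7, -5.2, -10.3]) cylinder(h=19.3, r=7.4) → bbox [-15.1,-12.6,-10.3] .. [-0.3,2.2,9]
B = sphere(r=6.1) → bbox [-6.1,-6.1,-6.1] .. [6.1,6.1,6.1]
lo = A.lo+B.lo = [-15.1-6.1, -12.6-6.1, -10.3-6.1] = [-21.200,-18.700,-16.400]
hi = A.hi+B.hi = [-0.3+6.1, 2.2+6.1, 9+6.1] = [5.800,8.300,15.100]
diag = √(27²+27²+31.5²) = √2450.25 = 49.500

min=[-21.200,-18.700,-16.400] max=[5.800,8.300,15.100] diag=49.500


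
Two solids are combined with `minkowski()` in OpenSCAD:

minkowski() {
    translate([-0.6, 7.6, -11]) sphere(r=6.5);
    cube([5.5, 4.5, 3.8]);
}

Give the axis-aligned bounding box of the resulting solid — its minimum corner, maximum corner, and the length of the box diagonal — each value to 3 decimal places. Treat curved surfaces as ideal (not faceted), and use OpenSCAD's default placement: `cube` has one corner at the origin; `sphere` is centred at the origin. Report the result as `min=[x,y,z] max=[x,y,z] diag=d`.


A = translate([-0.6, 7.6, -11]) sphere(r=6.5) → bbox [-7.1,1.1,-17.5] .. [5.9,14.1,-4.5]
B = cube([5.5, 4.5, 3.8]) → bbox [0,0,0] .. [5.5,4.5,3.8]
lo = A.lo+B.lo = [-7.1+0, 1.1+0, -17.5+0] = [-7.100,1.100,-17.500]
hi = A.hi+B.hi = [5.9+5.5, 14.1+4.5, -4.5+3.8] = [11.400,18.600,-0.700]
diag = √(18.5²+17.5²+16.8²) = √930.74 = 30.508

min=[-7.100,1.100,-17.500] max=[11.400,18.600,-0.700] diag=30.508


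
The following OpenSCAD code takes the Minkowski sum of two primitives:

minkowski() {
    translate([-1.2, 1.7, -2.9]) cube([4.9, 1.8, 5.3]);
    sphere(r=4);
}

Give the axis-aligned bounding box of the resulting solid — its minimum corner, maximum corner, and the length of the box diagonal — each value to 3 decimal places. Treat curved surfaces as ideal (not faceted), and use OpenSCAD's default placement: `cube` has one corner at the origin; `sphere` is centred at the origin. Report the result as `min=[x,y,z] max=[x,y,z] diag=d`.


min=[-5.200,-2.300,-6.900] max=[7.700,7.500,6.400] diag=20.960

A = translate([-1.2, 1.7, -2.9]) cube([4.9, 1.8, 5.3]) → bbox [-1.2,1.7,-2.9] .. [3.7,3.5,2.4]
B = sphere(r=4) → bbox [-4,-4,-4] .. [4,4,4]
lo = A.lo+B.lo = [-1.2-4, 1.7-4, -2.9-4] = [-5.200,-2.300,-6.900]
hi = A.hi+B.hi = [3.7+4, 3.5+4, 2.4+4] = [7.700,7.500,6.400]
diag = √(12.9²+9.8²+13.3²) = √439.34 = 20.960


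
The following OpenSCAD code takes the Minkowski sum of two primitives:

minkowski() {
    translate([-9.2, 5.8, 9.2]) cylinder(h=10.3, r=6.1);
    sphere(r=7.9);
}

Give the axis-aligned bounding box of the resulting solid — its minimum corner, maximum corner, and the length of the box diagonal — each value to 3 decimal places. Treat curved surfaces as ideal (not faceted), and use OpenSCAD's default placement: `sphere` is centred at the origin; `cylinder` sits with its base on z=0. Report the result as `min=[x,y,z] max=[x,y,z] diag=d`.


A = translate([-9.2, 5.8, 9.2]) cylinder(h=10.3, r=6.1) → bbox [-15.3,-0.3,9.2] .. [-3.1,11.9,19.5]
B = sphere(r=7.9) → bbox [-7.9,-7.9,-7.9] .. [7.9,7.9,7.9]
lo = A.lo+B.lo = [-15.3-7.9, -0.3-7.9, 9.2-7.9] = [-23.200,-8.200,1.300]
hi = A.hi+B.hi = [-3.1+7.9, 11.9+7.9, 19.5+7.9] = [4.800,19.800,27.400]
diag = √(28²+28²+26.1²) = √2249.21 = 47.426

min=[-23.200,-8.200,1.300] max=[4.800,19.800,27.400] diag=47.426


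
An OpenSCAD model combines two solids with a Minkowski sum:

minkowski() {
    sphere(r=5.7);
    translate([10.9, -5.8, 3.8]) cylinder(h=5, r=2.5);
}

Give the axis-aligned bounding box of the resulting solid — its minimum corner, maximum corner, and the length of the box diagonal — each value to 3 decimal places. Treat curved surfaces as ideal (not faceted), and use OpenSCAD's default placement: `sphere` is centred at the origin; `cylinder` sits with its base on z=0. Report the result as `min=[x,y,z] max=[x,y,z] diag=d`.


min=[2.700,-14.000,-1.900] max=[19.100,2.400,14.500] diag=28.406

A = translate([10.9, -5.8, 3.8]) cylinder(h=5, r=2.5) → bbox [8.4,-8.3,3.8] .. [13.4,-3.3,8.8]
B = sphere(r=5.7) → bbox [-5.7,-5.7,-5.7] .. [5.7,5.7,5.7]
lo = A.lo+B.lo = [8.4-5.7, -8.3-5.7, 3.8-5.7] = [2.700,-14.000,-1.900]
hi = A.hi+B.hi = [13.4+5.7, -3.3+5.7, 8.8+5.7] = [19.100,2.400,14.500]
diag = √(16.4²+16.4²+16.4²) = √806.88 = 28.406
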